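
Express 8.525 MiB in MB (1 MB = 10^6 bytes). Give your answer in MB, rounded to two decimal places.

8.94 MB

8.525 MiB = 8.525 × 2^20 bytes = 8,939,110.4 bytes
1 MB = 10^6 bytes = 1,000,000 bytes
8,939,110.4 / 1,000,000 = 8.94 MB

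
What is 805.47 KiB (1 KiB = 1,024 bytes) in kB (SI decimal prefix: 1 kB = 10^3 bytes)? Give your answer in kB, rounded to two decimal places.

824.80 kB

805.47 KiB = 805.47 × 2^10 bytes = 824,801.28 bytes
1 kB = 10^3 bytes = 1,000 bytes
824,801.28 / 1,000 = 824.80 kB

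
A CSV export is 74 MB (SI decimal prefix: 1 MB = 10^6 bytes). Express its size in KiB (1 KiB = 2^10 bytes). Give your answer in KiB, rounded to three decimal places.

72,265.625 KiB

74 MB = 74 × 10^6 bytes = 74,000,000 bytes
1 KiB = 2^10 bytes = 1,024 bytes
74,000,000 / 1,024 = 72,265.625 KiB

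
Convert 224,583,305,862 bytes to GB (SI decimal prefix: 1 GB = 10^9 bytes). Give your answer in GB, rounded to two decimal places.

224.58 GB

224,583,305,862 bytes given.
1 GB = 10^9 bytes = 1,000,000,000 bytes
224,583,305,862 / 1,000,000,000 = 224.58 GB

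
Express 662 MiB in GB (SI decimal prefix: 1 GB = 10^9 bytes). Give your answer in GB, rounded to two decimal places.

0.69 GB

662 MiB × 1,048,576 bytes/MiB = 694,157,312 bytes
1 GB = 1,000,000,000 bytes
694,157,312 / 1,000,000,000 = 0.69 GB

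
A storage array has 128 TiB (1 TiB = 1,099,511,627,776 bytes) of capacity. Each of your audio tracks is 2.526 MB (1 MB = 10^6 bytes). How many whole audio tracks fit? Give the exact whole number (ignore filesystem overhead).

Capacity: 128 TiB = 140,737,488,355,328 bytes
Per item: 2.526 MB = 2,526,000 bytes
⌊140,737,488,355,328 / 2,526,000⌋ = 55,715,553

55,715,553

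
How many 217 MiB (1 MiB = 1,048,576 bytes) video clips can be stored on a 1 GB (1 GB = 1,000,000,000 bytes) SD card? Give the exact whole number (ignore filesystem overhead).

Capacity: 1 GB = 1,000,000,000 bytes
Per item: 217 MiB = 227,540,992 bytes
⌊1,000,000,000 / 227,540,992⌋ = 4

4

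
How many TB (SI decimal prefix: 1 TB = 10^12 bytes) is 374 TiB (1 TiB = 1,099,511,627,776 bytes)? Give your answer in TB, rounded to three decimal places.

411.217 TB

374 TiB × 1,099,511,627,776 bytes/TiB = 411,217,348,788,224 bytes
1 TB = 1,000,000,000,000 bytes
411,217,348,788,224 / 1,000,000,000,000 = 411.217 TB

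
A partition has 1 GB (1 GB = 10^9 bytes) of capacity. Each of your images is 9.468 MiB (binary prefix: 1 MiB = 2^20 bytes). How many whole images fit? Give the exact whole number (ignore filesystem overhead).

100

Capacity: 1 GB = 1,000,000,000 bytes
Per item: 9.468 MiB = 9,927,917.568 bytes
⌊1,000,000,000 / 9,927,917.568⌋ = 100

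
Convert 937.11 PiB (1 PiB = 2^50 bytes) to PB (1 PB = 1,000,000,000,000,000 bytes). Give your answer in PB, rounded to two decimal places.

1,055.09 PB

937.11 PiB = 937.11 × 2^50 bytes = 1,055,092,061,701,291,376.64 bytes
1 PB = 10^15 bytes = 1,000,000,000,000,000 bytes
1,055,092,061,701,291,376.64 / 1,000,000,000,000,000 = 1,055.09 PB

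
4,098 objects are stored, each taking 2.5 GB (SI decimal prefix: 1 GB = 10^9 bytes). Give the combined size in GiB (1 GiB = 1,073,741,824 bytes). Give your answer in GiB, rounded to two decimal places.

9,541.40 GiB

Total = 4,098 × 2.5 GB = 10,245 GB
= 10,245 × 1,000,000,000 bytes = 10,245,000,000,000 bytes
1 GiB = 1,073,741,824 bytes
10,245,000,000,000 / 1,073,741,824 = 9,541.40 GiB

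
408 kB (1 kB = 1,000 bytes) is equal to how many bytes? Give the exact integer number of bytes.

408 × 1,000 = 408,000 bytes  (1 kB = 10^3 bytes)

408,000 bytes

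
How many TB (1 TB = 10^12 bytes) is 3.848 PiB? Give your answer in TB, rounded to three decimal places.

4,332.463 TB

3.848 PiB = 3.848 × 2^50 bytes = 4,332,462,841,530,417.152 bytes
1 TB = 1,000,000,000,000 bytes
4,332,462,841,530,417.152 / 1,000,000,000,000 = 4,332.463 TB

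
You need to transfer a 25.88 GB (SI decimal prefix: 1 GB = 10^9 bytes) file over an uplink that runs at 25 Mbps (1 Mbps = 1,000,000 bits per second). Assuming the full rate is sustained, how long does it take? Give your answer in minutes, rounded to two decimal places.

138.03 minutes

25.88 GB = 25,880,000,000 bytes = 207,040,000,000 bits
25 Mbps = 25,000,000 bits/s
time = 207,040,000,000 / 25,000,000 = 8,281.600 s
8,281.600 s / 60 = 138.03 minutes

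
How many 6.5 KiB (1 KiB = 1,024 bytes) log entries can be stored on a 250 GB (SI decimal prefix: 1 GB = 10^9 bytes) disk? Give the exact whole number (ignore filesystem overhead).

Capacity: 250 GB = 250,000,000,000 bytes
Per item: 6.5 KiB = 6,656 bytes
⌊250,000,000,000 / 6,656⌋ = 37,560,096

37,560,096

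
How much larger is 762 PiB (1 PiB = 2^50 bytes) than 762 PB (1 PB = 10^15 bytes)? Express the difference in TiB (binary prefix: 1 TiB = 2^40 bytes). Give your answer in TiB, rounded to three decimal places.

762 PiB = 762 × 1,125,899,906,842,624 = 857,935,729,014,079,488 bytes
762 PB = 762 × 1,000,000,000,000,000 = 762,000,000,000,000,000 bytes
difference = 95,935,729,014,079,488 bytes
95,935,729,014,079,488 / 1,099,511,627,776 = 87,253.037 TiB

87,253.037 TiB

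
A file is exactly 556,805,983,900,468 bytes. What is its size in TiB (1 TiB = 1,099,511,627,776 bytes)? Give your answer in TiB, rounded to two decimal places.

506.41 TiB

556,805,983,900,468 bytes given.
1 TiB = 2^40 bytes = 1,099,511,627,776 bytes
556,805,983,900,468 / 1,099,511,627,776 = 506.41 TiB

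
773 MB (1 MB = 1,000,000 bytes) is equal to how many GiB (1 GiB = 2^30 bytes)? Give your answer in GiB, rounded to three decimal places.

773 MB × 1,000,000 bytes/MB = 773,000,000 bytes
1 GiB = 2^30 bytes = 1,073,741,824 bytes
773,000,000 / 1,073,741,824 = 0.720 GiB

0.720 GiB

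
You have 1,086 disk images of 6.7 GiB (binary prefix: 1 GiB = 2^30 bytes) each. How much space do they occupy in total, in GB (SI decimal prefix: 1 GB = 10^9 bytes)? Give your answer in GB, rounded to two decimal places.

7,812.76 GB

Total = 1,086 × 6.7 GiB = 7276.2 GiB
= 7276.2 × 1,073,741,824 bytes = 7,812,760,259,788.8 bytes
1 GB = 1,000,000,000 bytes
7,812,760,259,788.8 / 1,000,000,000 = 7,812.76 GB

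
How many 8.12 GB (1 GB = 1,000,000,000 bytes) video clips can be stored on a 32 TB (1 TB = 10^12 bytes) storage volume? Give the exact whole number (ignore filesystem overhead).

3,940

Capacity: 32 TB = 32,000,000,000,000 bytes
Per item: 8.12 GB = 8,120,000,000 bytes
⌊32,000,000,000,000 / 8,120,000,000⌋ = 3,940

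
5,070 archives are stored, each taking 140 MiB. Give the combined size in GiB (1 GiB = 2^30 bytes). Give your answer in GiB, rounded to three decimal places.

693.164 GiB

Total = 5,070 × 140 MiB = 709,800 MiB
= 709,800 × 1,048,576 bytes = 744,279,244,800 bytes
1 GiB = 1,073,741,824 bytes
744,279,244,800 / 1,073,741,824 = 693.164 GiB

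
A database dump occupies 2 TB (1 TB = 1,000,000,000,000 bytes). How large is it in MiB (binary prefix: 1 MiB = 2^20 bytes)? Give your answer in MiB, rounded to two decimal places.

1,907,348.63 MiB

2 TB = 2 × 10^12 bytes = 2,000,000,000,000 bytes
1 MiB = 1,048,576 bytes
2,000,000,000,000 / 1,048,576 = 1,907,348.63 MiB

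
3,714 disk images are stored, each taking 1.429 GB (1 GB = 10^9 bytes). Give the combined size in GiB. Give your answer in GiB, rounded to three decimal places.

4,942.814 GiB

Total = 3,714 × 1.429 GB = 5307.306 GB
= 5307.306 × 1,000,000,000 bytes = 5,307,306,000,000 bytes
1 GiB = 1,073,741,824 bytes
5,307,306,000,000 / 1,073,741,824 = 4,942.814 GiB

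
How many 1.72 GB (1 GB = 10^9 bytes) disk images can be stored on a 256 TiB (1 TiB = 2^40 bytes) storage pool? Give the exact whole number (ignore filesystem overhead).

163,648

Capacity: 256 TiB = 281,474,976,710,656 bytes
Per item: 1.72 GB = 1,720,000,000 bytes
⌊281,474,976,710,656 / 1,720,000,000⌋ = 163,648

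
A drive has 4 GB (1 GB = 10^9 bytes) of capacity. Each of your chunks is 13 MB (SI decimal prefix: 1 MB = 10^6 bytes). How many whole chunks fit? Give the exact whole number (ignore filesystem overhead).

Capacity: 4 GB = 4,000,000,000 bytes
Per item: 13 MB = 13,000,000 bytes
⌊4,000,000,000 / 13,000,000⌋ = 307

307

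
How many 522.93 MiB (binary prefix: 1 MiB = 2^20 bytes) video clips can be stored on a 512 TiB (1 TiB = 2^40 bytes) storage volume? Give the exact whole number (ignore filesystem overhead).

1,026,659

Capacity: 512 TiB = 562,949,953,421,312 bytes
Per item: 522.93 MiB = 548,331,847.68 bytes
⌊562,949,953,421,312 / 548,331,847.68⌋ = 1,026,659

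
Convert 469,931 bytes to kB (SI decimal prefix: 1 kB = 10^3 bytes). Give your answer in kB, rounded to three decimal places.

469,931 bytes given.
1 kB = 10^3 bytes = 1,000 bytes
469,931 / 1,000 = 469.931 kB

469.931 kB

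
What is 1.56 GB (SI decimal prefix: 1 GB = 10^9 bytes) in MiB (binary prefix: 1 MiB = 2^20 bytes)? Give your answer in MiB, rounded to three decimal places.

1.56 GB = 1.56 × 10^9 bytes = 1,560,000,000 bytes
1 MiB = 1,048,576 bytes
1,560,000,000 / 1,048,576 = 1,487.732 MiB

1,487.732 MiB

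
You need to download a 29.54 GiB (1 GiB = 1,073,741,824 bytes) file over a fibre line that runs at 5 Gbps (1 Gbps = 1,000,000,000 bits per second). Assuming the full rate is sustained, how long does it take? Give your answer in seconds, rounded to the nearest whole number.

51 seconds

29.54 GiB = 31,718,333,480.96 bytes = 253,746,667,847.68 bits
5 Gbps = 5,000,000,000 bits/s
time = 253,746,667,847.68 / 5,000,000,000 = 51 s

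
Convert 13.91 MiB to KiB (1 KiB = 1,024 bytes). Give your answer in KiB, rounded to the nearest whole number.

13.91 MiB = 13.91 × 2^20 bytes = 14,585,692.16 bytes
1 KiB = 1,024 bytes
14,585,692.16 / 1,024 = 14,244 KiB

14,244 KiB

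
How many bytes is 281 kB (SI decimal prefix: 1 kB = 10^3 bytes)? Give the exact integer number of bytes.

281,000 bytes

281 × 1,000 = 281,000 bytes  (1 kB = 10^3 bytes)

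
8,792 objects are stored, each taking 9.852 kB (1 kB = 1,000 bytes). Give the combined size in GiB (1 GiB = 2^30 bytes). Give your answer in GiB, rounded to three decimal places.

0.081 GiB

Total = 8,792 × 9.852 kB = 86618.784 kB
= 86618.784 × 1,000 bytes = 86,618,784 bytes
1 GiB = 1,073,741,824 bytes
86,618,784 / 1,073,741,824 = 0.081 GiB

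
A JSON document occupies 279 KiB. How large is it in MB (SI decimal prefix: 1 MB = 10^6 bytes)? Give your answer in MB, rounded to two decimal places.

0.29 MB

279 KiB × 1,024 bytes/KiB = 285,696 bytes
1 MB = 1,000,000 bytes
285,696 / 1,000,000 = 0.29 MB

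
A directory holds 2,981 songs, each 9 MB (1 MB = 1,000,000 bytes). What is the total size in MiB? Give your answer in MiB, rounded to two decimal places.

25,586.13 MiB

Total = 2,981 × 9 MB = 26,829 MB
= 26,829 × 1,000,000 bytes = 26,829,000,000 bytes
1 MiB = 1,048,576 bytes
26,829,000,000 / 1,048,576 = 25,586.13 MiB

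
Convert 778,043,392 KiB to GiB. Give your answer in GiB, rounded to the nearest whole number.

742 GiB

778,043,392 KiB = 778,043,392 × 2^10 bytes = 796,716,433,408 bytes
1 GiB = 1,073,741,824 bytes
796,716,433,408 / 1,073,741,824 = 742 GiB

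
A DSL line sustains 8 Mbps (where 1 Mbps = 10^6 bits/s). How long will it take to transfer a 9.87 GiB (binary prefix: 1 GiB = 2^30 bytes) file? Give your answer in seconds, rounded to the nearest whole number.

9.87 GiB = 10,597,831,802.88 bytes = 84,782,654,423.04 bits
8 Mbps = 8,000,000 bits/s
time = 84,782,654,423.04 / 8,000,000 = 10,598 s

10,598 seconds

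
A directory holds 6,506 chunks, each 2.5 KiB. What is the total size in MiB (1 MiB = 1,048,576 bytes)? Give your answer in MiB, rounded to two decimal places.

15.88 MiB

Total = 6,506 × 2.5 KiB = 16,265 KiB
= 16,265 × 1,024 bytes = 16,655,360 bytes
1 MiB = 1,048,576 bytes
16,655,360 / 1,048,576 = 15.88 MiB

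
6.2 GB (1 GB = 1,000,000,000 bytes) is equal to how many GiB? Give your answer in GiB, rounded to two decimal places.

5.77 GiB

6.2 GB = 6.2 × 10^9 bytes = 6,200,000,000 bytes
1 GiB = 1,073,741,824 bytes
6,200,000,000 / 1,073,741,824 = 5.77 GiB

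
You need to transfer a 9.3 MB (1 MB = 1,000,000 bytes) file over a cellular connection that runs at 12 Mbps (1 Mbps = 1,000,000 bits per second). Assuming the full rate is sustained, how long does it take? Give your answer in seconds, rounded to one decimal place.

6.2 seconds

9.3 MB = 9,300,000 bytes = 74,400,000 bits
12 Mbps = 12,000,000 bits/s
time = 74,400,000 / 12,000,000 = 6.2 s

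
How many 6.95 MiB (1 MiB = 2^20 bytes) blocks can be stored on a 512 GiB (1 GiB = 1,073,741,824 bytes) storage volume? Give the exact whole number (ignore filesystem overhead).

Capacity: 512 GiB = 549,755,813,888 bytes
Per item: 6.95 MiB = 7,287,603.2 bytes
⌊549,755,813,888 / 7,287,603.2⌋ = 75,437

75,437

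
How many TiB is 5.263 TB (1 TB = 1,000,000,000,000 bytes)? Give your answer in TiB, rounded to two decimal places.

5.263 TB × 1,000,000,000,000 bytes/TB = 5,263,000,000,000 bytes
1 TiB = 2^40 bytes = 1,099,511,627,776 bytes
5,263,000,000,000 / 1,099,511,627,776 = 4.79 TiB

4.79 TiB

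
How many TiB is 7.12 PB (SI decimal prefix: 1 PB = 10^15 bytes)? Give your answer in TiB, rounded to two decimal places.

6,475.60 TiB

7.12 PB × 1,000,000,000,000,000 bytes/PB = 7,120,000,000,000,000 bytes
1 TiB = 1,099,511,627,776 bytes
7,120,000,000,000,000 / 1,099,511,627,776 = 6,475.60 TiB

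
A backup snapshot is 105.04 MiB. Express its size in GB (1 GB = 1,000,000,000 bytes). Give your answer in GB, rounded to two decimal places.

105.04 MiB = 105.04 × 2^20 bytes = 110,142,423.04 bytes
1 GB = 1,000,000,000 bytes
110,142,423.04 / 1,000,000,000 = 0.11 GB

0.11 GB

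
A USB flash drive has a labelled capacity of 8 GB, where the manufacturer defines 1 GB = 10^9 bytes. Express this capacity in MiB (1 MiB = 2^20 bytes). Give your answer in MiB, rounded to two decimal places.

7,629.39 MiB

8 GB = 8 × 10^9 bytes = 8,000,000,000 bytes
1 MiB = 2^20 bytes = 1,048,576 bytes
8,000,000,000 / 1,048,576 = 7,629.39 MiB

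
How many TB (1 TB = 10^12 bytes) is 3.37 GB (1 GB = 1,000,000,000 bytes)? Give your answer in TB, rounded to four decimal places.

0.0034 TB

3.37 GB = 3.37 × 10^9 bytes = 3,370,000,000 bytes
1 TB = 10^12 bytes = 1,000,000,000,000 bytes
3,370,000,000 / 1,000,000,000,000 = 0.0034 TB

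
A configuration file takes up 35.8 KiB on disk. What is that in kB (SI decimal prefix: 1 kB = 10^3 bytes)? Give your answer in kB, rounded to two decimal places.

36.66 kB

35.8 KiB = 35.8 × 2^10 bytes = 36,659.2 bytes
1 kB = 10^3 bytes = 1,000 bytes
36,659.2 / 1,000 = 36.66 kB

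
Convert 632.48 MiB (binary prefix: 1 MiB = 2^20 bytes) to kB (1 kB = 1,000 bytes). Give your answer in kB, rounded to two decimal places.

663,203.35 kB

632.48 MiB × 1,048,576 bytes/MiB = 663,203,348.48 bytes
1 kB = 10^3 bytes = 1,000 bytes
663,203,348.48 / 1,000 = 663,203.35 kB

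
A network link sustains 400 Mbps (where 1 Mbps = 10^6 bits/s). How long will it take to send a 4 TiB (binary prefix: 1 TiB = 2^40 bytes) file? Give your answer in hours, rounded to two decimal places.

4 TiB = 4,398,046,511,104 bytes = 35,184,372,088,832 bits
400 Mbps = 400,000,000 bits/s
time = 35,184,372,088,832 / 400,000,000 = 87,960.9302 s
87,960.9302 s / 3600 = 24.43 hours

24.43 hours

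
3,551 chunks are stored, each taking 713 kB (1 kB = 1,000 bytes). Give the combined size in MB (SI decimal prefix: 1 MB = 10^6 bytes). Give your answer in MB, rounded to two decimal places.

2,531.86 MB

Total = 3,551 × 713 kB = 2,531,863 kB
= 2,531,863 × 1,000 bytes = 2,531,863,000 bytes
1 MB = 1,000,000 bytes
2,531,863,000 / 1,000,000 = 2,531.86 MB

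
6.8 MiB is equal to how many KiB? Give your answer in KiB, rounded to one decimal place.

6,963.2 KiB

6.8 MiB = 6.8 × 2^20 bytes = 7,130,316.8 bytes
1 KiB = 1,024 bytes
7,130,316.8 / 1,024 = 6,963.2 KiB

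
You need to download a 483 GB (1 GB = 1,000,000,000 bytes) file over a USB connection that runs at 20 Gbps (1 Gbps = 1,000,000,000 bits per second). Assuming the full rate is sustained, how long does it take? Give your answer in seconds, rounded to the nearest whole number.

483 GB = 483,000,000,000 bytes = 3,864,000,000,000 bits
20 Gbps = 20,000,000,000 bits/s
time = 3,864,000,000,000 / 20,000,000,000 = 193 s

193 seconds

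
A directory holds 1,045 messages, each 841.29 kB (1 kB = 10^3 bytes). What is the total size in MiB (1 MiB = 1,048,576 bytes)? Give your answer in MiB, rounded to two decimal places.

Total = 1,045 × 841.29 kB = 879148.05 kB
= 879148.05 × 1,000 bytes = 879,148,050 bytes
1 MiB = 1,048,576 bytes
879,148,050 / 1,048,576 = 838.42 MiB

838.42 MiB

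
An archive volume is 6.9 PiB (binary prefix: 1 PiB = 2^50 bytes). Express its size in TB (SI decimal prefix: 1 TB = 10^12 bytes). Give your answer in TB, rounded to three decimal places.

6.9 PiB × 1,125,899,906,842,624 bytes/PiB = 7,768,709,357,214,105.6 bytes
1 TB = 10^12 bytes = 1,000,000,000,000 bytes
7,768,709,357,214,105.6 / 1,000,000,000,000 = 7,768.709 TB

7,768.709 TB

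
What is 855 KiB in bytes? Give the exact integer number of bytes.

875,520 bytes

855 × 1,024 = 875,520 bytes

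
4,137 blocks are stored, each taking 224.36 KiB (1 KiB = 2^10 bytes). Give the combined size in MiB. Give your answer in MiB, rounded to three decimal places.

906.423 MiB

Total = 4,137 × 224.36 KiB = 928177.32 KiB
= 928177.32 × 1,024 bytes = 950,453,575.68 bytes
1 MiB = 1,048,576 bytes
950,453,575.68 / 1,048,576 = 906.423 MiB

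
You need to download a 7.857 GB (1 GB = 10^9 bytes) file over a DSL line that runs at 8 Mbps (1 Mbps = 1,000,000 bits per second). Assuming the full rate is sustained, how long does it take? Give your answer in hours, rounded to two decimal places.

2.18 hours

7.857 GB = 7,857,000,000 bytes = 62,856,000,000 bits
8 Mbps = 8,000,000 bits/s
time = 62,856,000,000 / 8,000,000 = 7,857.0000 s
7,857.0000 s / 3600 = 2.18 hours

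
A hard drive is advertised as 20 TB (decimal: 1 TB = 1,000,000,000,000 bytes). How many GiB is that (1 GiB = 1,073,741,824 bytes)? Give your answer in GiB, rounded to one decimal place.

20 TB = 20 × 10^12 bytes = 20,000,000,000,000 bytes
1 GiB = 1,073,741,824 bytes
20,000,000,000,000 / 1,073,741,824 = 18,626.5 GiB

18,626.5 GiB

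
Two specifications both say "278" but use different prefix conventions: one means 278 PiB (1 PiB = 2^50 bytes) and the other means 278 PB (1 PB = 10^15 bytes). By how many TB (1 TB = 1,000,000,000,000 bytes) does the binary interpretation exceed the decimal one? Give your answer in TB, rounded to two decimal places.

35,000.17 TB

278 PiB = 278 × 1,125,899,906,842,624 = 313,000,174,102,249,472 bytes
278 PB = 278 × 1,000,000,000,000,000 = 278,000,000,000,000,000 bytes
difference = 35,000,174,102,249,472 bytes
35,000,174,102,249,472 / 1,000,000,000,000 = 35,000.17 TB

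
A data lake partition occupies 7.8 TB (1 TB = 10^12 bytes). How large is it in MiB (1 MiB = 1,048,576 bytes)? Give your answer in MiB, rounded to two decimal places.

7,438,659.67 MiB

7.8 TB × 1,000,000,000,000 bytes/TB = 7,800,000,000,000 bytes
1 MiB = 2^20 bytes = 1,048,576 bytes
7,800,000,000,000 / 1,048,576 = 7,438,659.67 MiB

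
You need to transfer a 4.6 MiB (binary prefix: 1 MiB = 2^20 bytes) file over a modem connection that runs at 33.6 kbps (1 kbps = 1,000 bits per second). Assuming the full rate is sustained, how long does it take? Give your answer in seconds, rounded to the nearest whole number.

4.6 MiB = 4,823,449.6 bytes = 38,587,596.8 bits
33.6 kbps = 33,600 bits/s
time = 38,587,596.8 / 33,600 = 1,148 s

1,148 seconds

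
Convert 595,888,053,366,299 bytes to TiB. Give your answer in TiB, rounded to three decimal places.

595,888,053,366,299 bytes given.
1 TiB = 1,099,511,627,776 bytes
595,888,053,366,299 / 1,099,511,627,776 = 541.957 TiB

541.957 TiB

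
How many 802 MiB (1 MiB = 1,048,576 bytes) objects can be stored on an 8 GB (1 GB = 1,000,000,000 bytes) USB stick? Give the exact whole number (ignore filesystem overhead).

Capacity: 8 GB = 8,000,000,000 bytes
Per item: 802 MiB = 840,957,952 bytes
⌊8,000,000,000 / 840,957,952⌋ = 9

9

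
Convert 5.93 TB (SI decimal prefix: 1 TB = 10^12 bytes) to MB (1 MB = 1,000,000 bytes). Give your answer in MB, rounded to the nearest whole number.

5.93 TB × 1,000,000,000,000 bytes/TB = 5,930,000,000,000 bytes
1 MB = 1,000,000 bytes
5,930,000,000,000 / 1,000,000 = 5,930,000 MB

5,930,000 MB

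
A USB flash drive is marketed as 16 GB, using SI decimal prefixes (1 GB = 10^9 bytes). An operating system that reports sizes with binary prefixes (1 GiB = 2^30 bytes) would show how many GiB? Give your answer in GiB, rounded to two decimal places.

14.90 GiB

16 GB × 1,000,000,000 bytes/GB = 16,000,000,000 bytes
1 GiB = 2^30 bytes = 1,073,741,824 bytes
16,000,000,000 / 1,073,741,824 = 14.90 GiB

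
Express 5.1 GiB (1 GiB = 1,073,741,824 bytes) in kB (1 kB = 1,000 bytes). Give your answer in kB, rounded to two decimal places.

5,476,083.30 kB

5.1 GiB × 1,073,741,824 bytes/GiB = 5,476,083,302.4 bytes
1 kB = 10^3 bytes = 1,000 bytes
5,476,083,302.4 / 1,000 = 5,476,083.30 kB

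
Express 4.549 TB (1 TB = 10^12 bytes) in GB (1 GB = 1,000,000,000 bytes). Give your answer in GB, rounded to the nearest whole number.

4,549 GB

4.549 TB × 1,000,000,000,000 bytes/TB = 4,549,000,000,000 bytes
1 GB = 1,000,000,000 bytes
4,549,000,000,000 / 1,000,000,000 = 4,549 GB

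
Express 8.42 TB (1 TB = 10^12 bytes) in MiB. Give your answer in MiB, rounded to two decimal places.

8.42 TB = 8.42 × 10^12 bytes = 8,420,000,000,000 bytes
1 MiB = 1,048,576 bytes
8,420,000,000,000 / 1,048,576 = 8,029,937.74 MiB

8,029,937.74 MiB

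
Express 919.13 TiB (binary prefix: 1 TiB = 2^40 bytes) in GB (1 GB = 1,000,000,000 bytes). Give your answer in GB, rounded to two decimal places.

1,010,594.12 GB

919.13 TiB = 919.13 × 2^40 bytes = 1,010,594,122,437,754.88 bytes
1 GB = 10^9 bytes = 1,000,000,000 bytes
1,010,594,122,437,754.88 / 1,000,000,000 = 1,010,594.12 GB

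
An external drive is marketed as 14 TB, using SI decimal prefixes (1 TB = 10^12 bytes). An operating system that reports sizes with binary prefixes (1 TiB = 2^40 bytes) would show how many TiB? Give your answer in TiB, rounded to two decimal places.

12.73 TiB

14 TB = 14 × 10^12 bytes = 14,000,000,000,000 bytes
1 TiB = 1,099,511,627,776 bytes
14,000,000,000,000 / 1,099,511,627,776 = 12.73 TiB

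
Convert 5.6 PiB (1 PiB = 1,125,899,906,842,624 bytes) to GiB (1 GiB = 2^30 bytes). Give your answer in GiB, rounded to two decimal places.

5.6 PiB = 5.6 × 2^50 bytes = 6,305,039,478,318,694.4 bytes
1 GiB = 1,073,741,824 bytes
6,305,039,478,318,694.4 / 1,073,741,824 = 5,872,025.60 GiB

5,872,025.60 GiB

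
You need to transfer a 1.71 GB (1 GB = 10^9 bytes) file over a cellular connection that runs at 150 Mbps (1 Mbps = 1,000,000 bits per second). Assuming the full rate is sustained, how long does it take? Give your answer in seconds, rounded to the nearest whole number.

91 seconds

1.71 GB = 1,710,000,000 bytes = 13,680,000,000 bits
150 Mbps = 150,000,000 bits/s
time = 13,680,000,000 / 150,000,000 = 91 s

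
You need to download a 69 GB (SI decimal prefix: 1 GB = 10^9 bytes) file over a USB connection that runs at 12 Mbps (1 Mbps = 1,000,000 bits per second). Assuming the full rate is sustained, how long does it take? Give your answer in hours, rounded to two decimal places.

69 GB = 69,000,000,000 bytes = 552,000,000,000 bits
12 Mbps = 12,000,000 bits/s
time = 552,000,000,000 / 12,000,000 = 46,000.0000 s
46,000.0000 s / 3600 = 12.78 hours

12.78 hours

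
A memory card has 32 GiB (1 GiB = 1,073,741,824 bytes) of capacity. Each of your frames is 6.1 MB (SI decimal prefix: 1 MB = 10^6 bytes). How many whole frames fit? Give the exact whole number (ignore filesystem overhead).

5,632

Capacity: 32 GiB = 34,359,738,368 bytes
Per item: 6.1 MB = 6,100,000 bytes
⌊34,359,738,368 / 6,100,000⌋ = 5,632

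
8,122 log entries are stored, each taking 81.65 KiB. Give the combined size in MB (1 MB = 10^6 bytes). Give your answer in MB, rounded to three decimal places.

679.077 MB

Total = 8,122 × 81.65 KiB = 663161.3 KiB
= 663161.3 × 1,024 bytes = 679,077,171.2 bytes
1 MB = 1,000,000 bytes
679,077,171.2 / 1,000,000 = 679.077 MB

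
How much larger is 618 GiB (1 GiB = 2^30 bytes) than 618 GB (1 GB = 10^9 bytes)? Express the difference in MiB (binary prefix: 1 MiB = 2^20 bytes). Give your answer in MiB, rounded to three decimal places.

43,461.272 MiB

618 GiB = 618 × 1,073,741,824 = 663,572,447,232 bytes
618 GB = 618 × 1,000,000,000 = 618,000,000,000 bytes
difference = 45,572,447,232 bytes
45,572,447,232 / 1,048,576 = 43,461.272 MiB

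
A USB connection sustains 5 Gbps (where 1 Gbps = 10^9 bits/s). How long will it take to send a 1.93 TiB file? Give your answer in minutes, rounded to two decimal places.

56.59 minutes

1.93 TiB = 2,122,057,441,607.68 bytes = 16,976,459,532,861.44 bits
5 Gbps = 5,000,000,000 bits/s
time = 16,976,459,532,861.44 / 5,000,000,000 = 3,395.292 s
3,395.292 s / 60 = 56.59 minutes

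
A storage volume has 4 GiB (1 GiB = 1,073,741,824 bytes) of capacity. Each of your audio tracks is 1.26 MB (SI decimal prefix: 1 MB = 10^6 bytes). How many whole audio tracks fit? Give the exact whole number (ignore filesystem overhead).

Capacity: 4 GiB = 4,294,967,296 bytes
Per item: 1.26 MB = 1,260,000 bytes
⌊4,294,967,296 / 1,260,000⌋ = 3,408

3,408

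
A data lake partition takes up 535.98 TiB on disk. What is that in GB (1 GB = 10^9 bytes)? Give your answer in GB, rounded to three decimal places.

535.98 TiB × 1,099,511,627,776 bytes/TiB = 589,316,242,255,380.48 bytes
1 GB = 1,000,000,000 bytes
589,316,242,255,380.48 / 1,000,000,000 = 589,316.242 GB

589,316.242 GB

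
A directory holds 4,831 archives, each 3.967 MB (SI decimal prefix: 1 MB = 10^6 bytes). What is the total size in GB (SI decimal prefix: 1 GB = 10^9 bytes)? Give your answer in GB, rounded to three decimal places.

Total = 4,831 × 3.967 MB = 19164.577 MB
= 19164.577 × 1,000,000 bytes = 19,164,577,000 bytes
1 GB = 1,000,000,000 bytes
19,164,577,000 / 1,000,000,000 = 19.165 GB

19.165 GB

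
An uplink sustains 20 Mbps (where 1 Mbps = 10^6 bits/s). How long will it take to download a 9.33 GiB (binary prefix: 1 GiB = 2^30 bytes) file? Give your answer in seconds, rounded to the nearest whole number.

9.33 GiB = 10,018,011,217.92 bytes = 80,144,089,743.36 bits
20 Mbps = 20,000,000 bits/s
time = 80,144,089,743.36 / 20,000,000 = 4,007 s

4,007 seconds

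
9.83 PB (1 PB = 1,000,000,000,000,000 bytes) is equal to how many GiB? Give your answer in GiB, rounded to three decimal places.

9,154,900.908 GiB

9.83 PB = 9.83 × 10^15 bytes = 9,830,000,000,000,000 bytes
1 GiB = 1,073,741,824 bytes
9,830,000,000,000,000 / 1,073,741,824 = 9,154,900.908 GiB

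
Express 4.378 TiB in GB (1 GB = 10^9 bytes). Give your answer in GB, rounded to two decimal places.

4,813.66 GB

4.378 TiB = 4.378 × 2^40 bytes = 4,813,661,906,403.328 bytes
1 GB = 1,000,000,000 bytes
4,813,661,906,403.328 / 1,000,000,000 = 4,813.66 GB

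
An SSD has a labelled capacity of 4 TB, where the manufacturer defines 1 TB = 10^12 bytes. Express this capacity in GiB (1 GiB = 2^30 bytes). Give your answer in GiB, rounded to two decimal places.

3,725.29 GiB

4 TB = 4 × 10^12 bytes = 4,000,000,000,000 bytes
1 GiB = 1,073,741,824 bytes
4,000,000,000,000 / 1,073,741,824 = 3,725.29 GiB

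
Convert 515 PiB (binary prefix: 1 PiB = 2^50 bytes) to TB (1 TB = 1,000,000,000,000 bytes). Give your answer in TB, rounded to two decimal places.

579,838.45 TB

515 PiB = 515 × 2^50 bytes = 579,838,452,023,951,360 bytes
1 TB = 1,000,000,000,000 bytes
579,838,452,023,951,360 / 1,000,000,000,000 = 579,838.45 TB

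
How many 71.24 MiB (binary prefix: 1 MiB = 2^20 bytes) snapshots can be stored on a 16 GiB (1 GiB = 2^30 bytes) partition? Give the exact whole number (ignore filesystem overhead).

Capacity: 16 GiB = 17,179,869,184 bytes
Per item: 71.24 MiB = 74,700,554.24 bytes
⌊17,179,869,184 / 74,700,554.24⌋ = 229

229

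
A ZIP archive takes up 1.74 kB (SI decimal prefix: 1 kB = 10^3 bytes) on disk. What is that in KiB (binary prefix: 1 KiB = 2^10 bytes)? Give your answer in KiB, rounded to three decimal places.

1.699 KiB

1.74 kB × 1,000 bytes/kB = 1,740 bytes
1 KiB = 1,024 bytes
1,740 / 1,024 = 1.699 KiB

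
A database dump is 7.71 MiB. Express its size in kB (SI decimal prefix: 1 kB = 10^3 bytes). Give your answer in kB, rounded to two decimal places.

7.71 MiB × 1,048,576 bytes/MiB = 8,084,520.96 bytes
1 kB = 1,000 bytes
8,084,520.96 / 1,000 = 8,084.52 kB

8,084.52 kB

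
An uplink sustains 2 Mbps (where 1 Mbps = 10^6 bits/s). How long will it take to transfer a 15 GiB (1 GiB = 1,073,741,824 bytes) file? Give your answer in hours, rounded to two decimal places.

15 GiB = 16,106,127,360 bytes = 128,849,018,880 bits
2 Mbps = 2,000,000 bits/s
time = 128,849,018,880 / 2,000,000 = 64,424.5094 s
64,424.5094 s / 3600 = 17.90 hours

17.90 hours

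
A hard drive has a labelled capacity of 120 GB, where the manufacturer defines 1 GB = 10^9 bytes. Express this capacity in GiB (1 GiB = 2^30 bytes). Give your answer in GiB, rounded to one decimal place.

120 GB × 1,000,000,000 bytes/GB = 120,000,000,000 bytes
1 GiB = 1,073,741,824 bytes
120,000,000,000 / 1,073,741,824 = 111.8 GiB

111.8 GiB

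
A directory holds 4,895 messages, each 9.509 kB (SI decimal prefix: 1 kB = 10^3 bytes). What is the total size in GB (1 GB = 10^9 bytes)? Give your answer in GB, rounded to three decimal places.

Total = 4,895 × 9.509 kB = 46546.555 kB
= 46546.555 × 1,000 bytes = 46,546,555 bytes
1 GB = 1,000,000,000 bytes
46,546,555 / 1,000,000,000 = 0.047 GB

0.047 GB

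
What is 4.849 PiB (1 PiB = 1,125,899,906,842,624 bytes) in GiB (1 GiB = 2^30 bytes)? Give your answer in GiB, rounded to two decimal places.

4.849 PiB = 4.849 × 2^50 bytes = 5,459,488,648,279,883.776 bytes
1 GiB = 1,073,741,824 bytes
5,459,488,648,279,883.776 / 1,073,741,824 = 5,084,545.02 GiB

5,084,545.02 GiB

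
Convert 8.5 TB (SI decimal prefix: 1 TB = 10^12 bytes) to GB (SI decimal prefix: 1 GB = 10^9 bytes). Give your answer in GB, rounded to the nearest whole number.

8,500 GB

8.5 TB = 8.5 × 10^12 bytes = 8,500,000,000,000 bytes
1 GB = 10^9 bytes = 1,000,000,000 bytes
8,500,000,000,000 / 1,000,000,000 = 8,500 GB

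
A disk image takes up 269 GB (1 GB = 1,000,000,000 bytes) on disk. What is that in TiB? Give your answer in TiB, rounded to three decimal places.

0.245 TiB

269 GB = 269 × 10^9 bytes = 269,000,000,000 bytes
1 TiB = 2^40 bytes = 1,099,511,627,776 bytes
269,000,000,000 / 1,099,511,627,776 = 0.245 TiB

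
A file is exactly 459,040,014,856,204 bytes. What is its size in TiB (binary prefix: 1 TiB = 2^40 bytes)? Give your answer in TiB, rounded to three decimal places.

417.494 TiB

459,040,014,856,204 bytes given.
1 TiB = 1,099,511,627,776 bytes
459,040,014,856,204 / 1,099,511,627,776 = 417.494 TiB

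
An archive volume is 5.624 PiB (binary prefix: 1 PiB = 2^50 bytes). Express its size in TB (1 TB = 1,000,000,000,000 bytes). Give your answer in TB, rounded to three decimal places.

6,332.061 TB

5.624 PiB = 5.624 × 2^50 bytes = 6,332,061,076,082,917.376 bytes
1 TB = 1,000,000,000,000 bytes
6,332,061,076,082,917.376 / 1,000,000,000,000 = 6,332.061 TB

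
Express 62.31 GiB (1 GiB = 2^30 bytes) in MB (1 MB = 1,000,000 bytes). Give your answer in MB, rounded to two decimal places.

66,904.85 MB

62.31 GiB = 62.31 × 2^30 bytes = 66,904,853,053.44 bytes
1 MB = 1,000,000 bytes
66,904,853,053.44 / 1,000,000 = 66,904.85 MB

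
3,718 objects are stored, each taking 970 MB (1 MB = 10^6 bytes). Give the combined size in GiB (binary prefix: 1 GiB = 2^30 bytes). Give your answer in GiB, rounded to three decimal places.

3,358.778 GiB

Total = 3,718 × 970 MB = 3,606,460 MB
= 3,606,460 × 1,000,000 bytes = 3,606,460,000,000 bytes
1 GiB = 1,073,741,824 bytes
3,606,460,000,000 / 1,073,741,824 = 3,358.778 GiB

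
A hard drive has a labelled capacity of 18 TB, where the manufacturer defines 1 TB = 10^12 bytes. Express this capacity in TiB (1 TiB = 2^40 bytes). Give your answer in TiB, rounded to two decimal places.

16.37 TiB

18 TB = 18 × 10^12 bytes = 18,000,000,000,000 bytes
1 TiB = 1,099,511,627,776 bytes
18,000,000,000,000 / 1,099,511,627,776 = 16.37 TiB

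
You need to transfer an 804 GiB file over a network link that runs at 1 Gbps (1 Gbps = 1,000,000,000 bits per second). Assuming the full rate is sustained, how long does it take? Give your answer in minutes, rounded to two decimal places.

804 GiB = 863,288,426,496 bytes = 6,906,307,411,968 bits
1 Gbps = 1,000,000,000 bits/s
time = 6,906,307,411,968 / 1,000,000,000 = 6,906.307 s
6,906.307 s / 60 = 115.11 minutes

115.11 minutes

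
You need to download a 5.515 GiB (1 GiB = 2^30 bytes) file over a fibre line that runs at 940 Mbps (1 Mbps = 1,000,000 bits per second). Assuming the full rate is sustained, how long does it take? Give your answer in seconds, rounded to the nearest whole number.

50 seconds

5.515 GiB = 5,921,686,159.36 bytes = 47,373,489,274.88 bits
940 Mbps = 940,000,000 bits/s
time = 47,373,489,274.88 / 940,000,000 = 50 s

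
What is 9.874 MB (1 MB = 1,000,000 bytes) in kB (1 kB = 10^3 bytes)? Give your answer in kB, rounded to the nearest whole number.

9,874 kB

9.874 MB = 9.874 × 10^6 bytes = 9,874,000 bytes
1 kB = 1,000 bytes
9,874,000 / 1,000 = 9,874 kB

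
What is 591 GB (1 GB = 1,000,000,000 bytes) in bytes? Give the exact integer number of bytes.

591,000,000,000 bytes

591 × 1,000,000,000 = 591,000,000,000 bytes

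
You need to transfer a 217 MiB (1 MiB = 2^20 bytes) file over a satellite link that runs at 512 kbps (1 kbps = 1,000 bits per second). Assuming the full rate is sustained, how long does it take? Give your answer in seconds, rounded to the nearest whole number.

3,555 seconds

217 MiB = 227,540,992 bytes = 1,820,327,936 bits
512 kbps = 512,000 bits/s
time = 1,820,327,936 / 512,000 = 3,555 s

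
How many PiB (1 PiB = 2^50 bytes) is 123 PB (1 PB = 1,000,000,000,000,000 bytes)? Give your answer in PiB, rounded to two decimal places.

109.25 PiB

123 PB × 1,000,000,000,000,000 bytes/PB = 123,000,000,000,000,000 bytes
1 PiB = 1,125,899,906,842,624 bytes
123,000,000,000,000,000 / 1,125,899,906,842,624 = 109.25 PiB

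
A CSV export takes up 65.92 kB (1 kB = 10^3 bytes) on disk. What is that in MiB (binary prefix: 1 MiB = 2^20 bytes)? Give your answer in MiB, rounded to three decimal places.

65.92 kB × 1,000 bytes/kB = 65,920 bytes
1 MiB = 1,048,576 bytes
65,920 / 1,048,576 = 0.063 MiB

0.063 MiB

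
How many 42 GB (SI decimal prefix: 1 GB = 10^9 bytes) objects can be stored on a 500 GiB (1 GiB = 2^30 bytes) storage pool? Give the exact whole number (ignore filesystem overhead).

Capacity: 500 GiB = 536,870,912,000 bytes
Per item: 42 GB = 42,000,000,000 bytes
⌊536,870,912,000 / 42,000,000,000⌋ = 12

12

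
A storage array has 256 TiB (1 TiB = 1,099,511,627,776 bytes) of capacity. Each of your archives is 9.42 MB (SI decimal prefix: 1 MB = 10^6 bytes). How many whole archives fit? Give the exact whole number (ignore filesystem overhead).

Capacity: 256 TiB = 281,474,976,710,656 bytes
Per item: 9.42 MB = 9,420,000 bytes
⌊281,474,976,710,656 / 9,420,000⌋ = 29,880,570

29,880,570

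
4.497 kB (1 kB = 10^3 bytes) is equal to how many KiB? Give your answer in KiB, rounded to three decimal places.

4.392 KiB

4.497 kB = 4.497 × 10^3 bytes = 4,497 bytes
1 KiB = 1,024 bytes
4,497 / 1,024 = 4.392 KiB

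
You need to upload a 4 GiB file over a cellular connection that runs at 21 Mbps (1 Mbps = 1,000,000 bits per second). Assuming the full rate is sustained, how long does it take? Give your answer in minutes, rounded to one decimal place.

4 GiB = 4,294,967,296 bytes = 34,359,738,368 bits
21 Mbps = 21,000,000 bits/s
time = 34,359,738,368 / 21,000,000 = 1,636.18 s
1,636.18 s / 60 = 27.3 minutes

27.3 minutes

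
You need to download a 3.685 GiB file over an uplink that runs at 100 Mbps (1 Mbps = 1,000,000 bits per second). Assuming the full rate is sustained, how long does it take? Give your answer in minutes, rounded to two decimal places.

3.685 GiB = 3,956,738,621.44 bytes = 31,653,908,971.52 bits
100 Mbps = 100,000,000 bits/s
time = 31,653,908,971.52 / 100,000,000 = 316.539 s
316.539 s / 60 = 5.28 minutes

5.28 minutes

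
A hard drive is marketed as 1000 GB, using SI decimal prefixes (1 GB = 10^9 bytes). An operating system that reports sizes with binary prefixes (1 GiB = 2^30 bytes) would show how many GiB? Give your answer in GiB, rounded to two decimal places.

1000 GB × 1,000,000,000 bytes/GB = 1,000,000,000,000 bytes
1 GiB = 1,073,741,824 bytes
1,000,000,000,000 / 1,073,741,824 = 931.32 GiB

931.32 GiB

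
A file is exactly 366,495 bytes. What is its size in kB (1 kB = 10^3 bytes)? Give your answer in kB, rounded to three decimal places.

366.495 kB

366,495 bytes given.
1 kB = 10^3 bytes = 1,000 bytes
366,495 / 1,000 = 366.495 kB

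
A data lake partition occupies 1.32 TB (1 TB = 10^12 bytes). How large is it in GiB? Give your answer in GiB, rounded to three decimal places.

1.32 TB = 1.32 × 10^12 bytes = 1,320,000,000,000 bytes
1 GiB = 2^30 bytes = 1,073,741,824 bytes
1,320,000,000,000 / 1,073,741,824 = 1,229.346 GiB

1,229.346 GiB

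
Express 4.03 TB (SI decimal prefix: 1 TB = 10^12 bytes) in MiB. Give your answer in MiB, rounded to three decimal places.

4.03 TB = 4.03 × 10^12 bytes = 4,030,000,000,000 bytes
1 MiB = 1,048,576 bytes
4,030,000,000,000 / 1,048,576 = 3,843,307.495 MiB

3,843,307.495 MiB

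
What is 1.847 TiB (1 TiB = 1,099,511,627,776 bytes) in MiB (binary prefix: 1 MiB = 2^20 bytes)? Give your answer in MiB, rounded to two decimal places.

1,936,719.87 MiB

1.847 TiB × 1,099,511,627,776 bytes/TiB = 2,030,797,976,502.272 bytes
1 MiB = 1,048,576 bytes
2,030,797,976,502.272 / 1,048,576 = 1,936,719.87 MiB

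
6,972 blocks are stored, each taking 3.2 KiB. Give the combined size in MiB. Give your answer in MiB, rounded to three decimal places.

21.788 MiB

Total = 6,972 × 3.2 KiB = 22310.4 KiB
= 22310.4 × 1,024 bytes = 22,845,849.6 bytes
1 MiB = 1,048,576 bytes
22,845,849.6 / 1,048,576 = 21.788 MiB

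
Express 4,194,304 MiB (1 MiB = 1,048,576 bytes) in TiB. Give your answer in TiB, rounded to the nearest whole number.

4,194,304 MiB = 4,194,304 × 2^20 bytes = 4,398,046,511,104 bytes
1 TiB = 2^40 bytes = 1,099,511,627,776 bytes
4,398,046,511,104 / 1,099,511,627,776 = 4 TiB

4 TiB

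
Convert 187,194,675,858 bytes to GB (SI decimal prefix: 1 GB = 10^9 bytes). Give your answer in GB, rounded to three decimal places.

187,194,675,858 bytes given.
1 GB = 10^9 bytes = 1,000,000,000 bytes
187,194,675,858 / 1,000,000,000 = 187.195 GB

187.195 GB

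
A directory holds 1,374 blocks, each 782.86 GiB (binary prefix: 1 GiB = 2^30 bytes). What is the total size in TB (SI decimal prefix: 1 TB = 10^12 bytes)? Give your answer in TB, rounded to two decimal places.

1,154.97 TB

Total = 1,374 × 782.86 GiB = 1075649.64 GiB
= 1075649.64 × 1,073,741,824 bytes = 1,154,970,006,438,543.36 bytes
1 TB = 1,000,000,000,000 bytes
1,154,970,006,438,543.36 / 1,000,000,000,000 = 1,154.97 TB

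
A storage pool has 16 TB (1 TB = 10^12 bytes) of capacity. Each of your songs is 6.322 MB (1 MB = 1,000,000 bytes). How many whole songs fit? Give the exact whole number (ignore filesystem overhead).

Capacity: 16 TB = 16,000,000,000,000 bytes
Per item: 6.322 MB = 6,322,000 bytes
⌊16,000,000,000,000 / 6,322,000⌋ = 2,530,844

2,530,844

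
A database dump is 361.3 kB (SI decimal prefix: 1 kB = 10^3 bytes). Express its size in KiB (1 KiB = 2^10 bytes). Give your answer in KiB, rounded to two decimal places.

352.83 KiB

361.3 kB × 1,000 bytes/kB = 361,300 bytes
1 KiB = 2^10 bytes = 1,024 bytes
361,300 / 1,024 = 352.83 KiB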